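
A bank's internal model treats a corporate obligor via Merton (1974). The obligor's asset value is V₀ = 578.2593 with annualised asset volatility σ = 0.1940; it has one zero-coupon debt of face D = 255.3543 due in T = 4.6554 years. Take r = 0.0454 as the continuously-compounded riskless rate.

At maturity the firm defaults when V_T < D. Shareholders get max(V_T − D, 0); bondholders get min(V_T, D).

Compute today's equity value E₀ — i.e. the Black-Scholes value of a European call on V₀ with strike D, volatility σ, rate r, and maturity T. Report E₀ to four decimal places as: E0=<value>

d₁ = [ln(V₀/D) + (r + σ²/2)T] / (σ√T)
   = [ln(578.2593/255.3543) + (0.0454 + 0.5·0.1940²)·4.6554] / (0.1940·√4.6554)
   = [0.817370 + 0.298960] / 0.418582 = 2.666937
d₂ = d₁ − σ√T = 2.666937 − 0.418582 = 2.248355
N(d₁) = 0.996173,  N(d₂) = 0.987723,  e^(−rT) = 0.809487
E₀ = V₀·N(d₁) − D·e^(−rT)·N(d₂)
   = 578.2593·0.996173 − 255.3543·0.809487·0.987723 = 371.877945

E0=371.8779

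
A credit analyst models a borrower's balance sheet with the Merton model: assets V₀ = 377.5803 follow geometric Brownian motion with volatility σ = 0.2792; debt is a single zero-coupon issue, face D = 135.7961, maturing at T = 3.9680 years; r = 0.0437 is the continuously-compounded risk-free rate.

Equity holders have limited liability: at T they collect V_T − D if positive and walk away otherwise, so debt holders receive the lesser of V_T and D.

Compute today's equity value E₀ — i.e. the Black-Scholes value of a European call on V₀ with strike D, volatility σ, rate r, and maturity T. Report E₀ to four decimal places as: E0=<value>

d₁ = [ln(V₀/D) + (r + σ²/2)T] / (σ√T)
   = [ln(377.5803/135.7961) + (0.0437 + 0.5·0.2792²)·3.9680] / (0.2792·√3.9680)
   = [1.022629 + 0.328060] / 0.556162 = 2.428588
d₂ = d₁ − σ√T = 2.428588 − 0.556162 = 1.872427
N(d₁) = 0.992421,  N(d₂) = 0.969426,  e^(−rT) = 0.840800
E₀ = V₀·N(d₁) − D·e^(−rT)·N(d₂)
   = 377.5803·0.992421 − 135.7961·0.840800·0.969426 = 264.032162

E0=264.0322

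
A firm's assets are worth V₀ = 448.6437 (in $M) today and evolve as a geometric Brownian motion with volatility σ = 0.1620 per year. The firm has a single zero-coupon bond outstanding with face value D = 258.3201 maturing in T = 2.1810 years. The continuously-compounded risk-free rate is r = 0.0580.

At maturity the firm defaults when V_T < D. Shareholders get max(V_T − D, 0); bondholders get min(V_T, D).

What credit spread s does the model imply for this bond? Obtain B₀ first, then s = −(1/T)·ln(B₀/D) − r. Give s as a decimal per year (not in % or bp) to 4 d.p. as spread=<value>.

d₁ = [ln(V₀/D) + (r + σ²/2)T] / (σ√T)
   = [ln(448.6437/258.3201) + (0.0580 + 0.5·0.1620²)·2.1810] / (0.1620·√2.1810)
   = [0.552030 + 0.155117] / 0.239245 = 2.955743
d₂ = d₁ − σ√T = 2.955743 − 0.239245 = 2.716498
N(d₁) = 0.998440,  N(d₂) = 0.996701,  e^(−rT) = 0.881176
E₀ = V₀·N(d₁) − D·e^(−rT)·N(d₂)
   = 448.6437·0.998440 − 258.3201·0.881176·0.996701 = 221.069450
B₀ = V₀ − E₀ = 448.6437 − 221.069450 = 227.574250
spread = −(1/T)·ln(B₀/D) − r = −(1/2.1810)·ln(227.574250/258.3201) − 0.0580 = 0.00010314

spread=0.0001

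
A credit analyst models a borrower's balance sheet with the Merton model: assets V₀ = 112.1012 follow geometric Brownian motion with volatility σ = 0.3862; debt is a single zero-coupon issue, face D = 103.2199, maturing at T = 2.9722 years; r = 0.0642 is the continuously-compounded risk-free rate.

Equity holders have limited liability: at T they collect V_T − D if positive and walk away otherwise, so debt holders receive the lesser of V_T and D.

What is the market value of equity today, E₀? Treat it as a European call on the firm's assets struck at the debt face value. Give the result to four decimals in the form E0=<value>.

d₁ = [ln(V₀/D) + (r + σ²/2)T] / (σ√T)
   = [ln(112.1012/103.2199) + (0.0642 + 0.5·0.3862²)·2.9722] / (0.3862·√2.9722)
   = [0.082540 + 0.412468] / 0.665811 = 0.743466
d₂ = d₁ − σ√T = 0.743466 − 0.665811 = 0.077654
N(d₁) = 0.771400,  N(d₂) = 0.530948,  e^(−rT) = 0.826285
E₀ = V₀·N(d₁) − D·e^(−rT)·N(d₂)
   = 112.1012·0.771400 − 103.2199·0.826285·0.530948 = 41.190774

E0=41.1908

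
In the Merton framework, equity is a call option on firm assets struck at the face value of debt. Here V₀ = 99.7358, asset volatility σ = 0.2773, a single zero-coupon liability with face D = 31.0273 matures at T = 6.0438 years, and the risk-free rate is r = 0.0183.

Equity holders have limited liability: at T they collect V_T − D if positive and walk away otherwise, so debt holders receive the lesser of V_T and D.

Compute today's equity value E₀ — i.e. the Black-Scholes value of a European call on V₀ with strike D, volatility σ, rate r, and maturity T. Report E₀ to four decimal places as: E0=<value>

d₁ = [ln(V₀/D) + (r + σ²/2)T] / (σ√T)
   = [ln(99.7358/31.0273) + (0.0183 + 0.5·0.2773²)·6.0438] / (0.2773·√6.0438)
   = [1.167657 + 0.342971] / 0.681718 = 2.215914
d₂ = d₁ − σ√T = 2.215914 − 0.681718 = 1.534195
N(d₁) = 0.986651,  N(d₂) = 0.937509,  e^(−rT) = 0.895295
E₀ = V₀·N(d₁) − D·e^(−rT)·N(d₂)
   = 99.7358·0.986651 − 31.0273·0.895295·0.937509 = 72.361763

E0=72.3618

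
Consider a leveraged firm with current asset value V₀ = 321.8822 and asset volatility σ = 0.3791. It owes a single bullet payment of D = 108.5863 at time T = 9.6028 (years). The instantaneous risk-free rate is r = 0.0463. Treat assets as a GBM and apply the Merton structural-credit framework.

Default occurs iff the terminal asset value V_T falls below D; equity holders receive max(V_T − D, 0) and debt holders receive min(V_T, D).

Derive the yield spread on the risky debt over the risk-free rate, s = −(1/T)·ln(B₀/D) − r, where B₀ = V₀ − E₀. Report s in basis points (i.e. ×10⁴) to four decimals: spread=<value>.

d₁ = [ln(V₀/D) + (r + σ²/2)T] / (σ√T)
   = [ln(321.8822/108.5863) + (0.0463 + 0.5·0.3791²)·9.6028] / (0.3791·√9.6028)
   = [1.086640 + 1.134652] / 1.174770 = 1.890832
d₂ = d₁ − σ√T = 1.890832 − 1.174770 = 0.716062
N(d₁) = 0.970677,  N(d₂) = 0.763024,  e^(−rT) = 0.641074
E₀ = V₀·N(d₁) − D·e^(−rT)·N(d₂)
   = 321.8822·0.970677 − 108.5863·0.641074·0.763024 = 259.327999
B₀ = V₀ − E₀ = 321.8822 − 259.327999 = 62.554201
spread = −(1/T)·ln(B₀/D) − r = −(1/9.6028)·ln(62.554201/108.5863) − 0.0463 = 0.01113240
in basis points: 0.01113240 × 10⁴ = 111.3240 bp

spread=111.3240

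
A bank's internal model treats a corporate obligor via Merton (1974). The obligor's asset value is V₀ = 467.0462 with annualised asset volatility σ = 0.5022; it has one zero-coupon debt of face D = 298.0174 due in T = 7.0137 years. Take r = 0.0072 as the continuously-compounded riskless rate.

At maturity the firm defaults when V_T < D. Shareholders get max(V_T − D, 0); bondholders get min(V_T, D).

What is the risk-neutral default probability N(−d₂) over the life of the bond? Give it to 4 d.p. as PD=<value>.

PD=0.6138

d₁ = [ln(V₀/D) + (r + σ²/2)T] / (σ√T)
   = [ln(467.0462/298.0174) + (0.0072 + 0.5·0.5022²)·7.0137] / (0.5022·√7.0137)
   = [0.449276 + 0.934943] / 1.329996 = 1.040770
d₂ = d₁ − σ√T = 1.040770 − 1.329996 = -0.289226
risk-neutral PD = N(−d₂) = N(0.289226) = 0.613796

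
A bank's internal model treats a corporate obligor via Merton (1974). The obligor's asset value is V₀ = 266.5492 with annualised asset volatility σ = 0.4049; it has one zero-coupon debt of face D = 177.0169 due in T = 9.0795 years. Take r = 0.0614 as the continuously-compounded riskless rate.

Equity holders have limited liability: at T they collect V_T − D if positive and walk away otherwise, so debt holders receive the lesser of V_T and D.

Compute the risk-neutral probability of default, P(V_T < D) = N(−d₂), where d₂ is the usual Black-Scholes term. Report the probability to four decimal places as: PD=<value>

PD=0.4276

d₁ = [ln(V₀/D) + (r + σ²/2)T] / (σ√T)
   = [ln(266.5492/177.0169) + (0.0614 + 0.5·0.4049²)·9.0795] / (0.4049·√9.0795)
   = [0.409314 + 1.301746] / 1.220053 = 1.402447
d₂ = d₁ − σ√T = 1.402447 − 1.220053 = 0.182394
risk-neutral PD = N(−d₂) = N(-0.182394) = 0.427637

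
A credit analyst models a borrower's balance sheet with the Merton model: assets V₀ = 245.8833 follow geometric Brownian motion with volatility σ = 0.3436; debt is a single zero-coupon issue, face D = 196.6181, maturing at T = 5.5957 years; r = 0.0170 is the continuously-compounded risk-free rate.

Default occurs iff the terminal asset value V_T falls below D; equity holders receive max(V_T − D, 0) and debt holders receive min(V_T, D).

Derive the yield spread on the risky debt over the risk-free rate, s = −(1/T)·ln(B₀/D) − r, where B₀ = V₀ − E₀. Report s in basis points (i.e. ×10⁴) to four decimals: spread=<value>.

d₁ = [ln(V₀/D) + (r + σ²/2)T] / (σ√T)
   = [ln(245.8833/196.6181) + (0.0170 + 0.5·0.3436²)·5.5957] / (0.3436·√5.5957)
   = [0.223594 + 0.425444] / 0.812794 = 0.798527
d₂ = d₁ − σ√T = 0.798527 − 0.812794 = -0.014267
N(d₁) = 0.787718,  N(d₂) = 0.494308,  e^(−rT) = 0.909258
E₀ = V₀·N(d₁) − D·e^(−rT)·N(d₂)
   = 245.8833·0.787718 − 196.6181·0.909258·0.494308 = 105.315859
B₀ = V₀ − E₀ = 245.8833 − 105.315859 = 140.567441
spread = −(1/T)·ln(B₀/D) − r = −(1/5.5957)·ln(140.567441/196.6181) − 0.0170 = 0.04297031
in basis points: 0.04297031 × 10⁴ = 429.7031 bp

spread=429.7031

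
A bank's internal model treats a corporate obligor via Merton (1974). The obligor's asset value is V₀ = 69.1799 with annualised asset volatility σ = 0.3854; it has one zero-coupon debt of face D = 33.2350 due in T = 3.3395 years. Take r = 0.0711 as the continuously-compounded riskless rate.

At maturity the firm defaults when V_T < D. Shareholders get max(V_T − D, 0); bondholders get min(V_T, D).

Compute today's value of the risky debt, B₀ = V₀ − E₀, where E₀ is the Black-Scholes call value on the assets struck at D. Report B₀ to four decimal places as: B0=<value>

B0=25.1059

d₁ = [ln(V₀/D) + (r + σ²/2)T] / (σ√T)
   = [ln(69.1799/33.2350) + (0.0711 + 0.5·0.3854²)·3.3395] / (0.3854·√3.3395)
   = [0.733107 + 0.485452] / 0.704291 = 1.730191
d₂ = d₁ − σ√T = 1.730191 − 0.704291 = 1.025899
N(d₁) = 0.958202,  N(d₂) = 0.847530,  e^(−rT) = 0.788645
E₀ = V₀·N(d₁) − D·e^(−rT)·N(d₂)
   = 69.1799·0.958202 − 33.2350·0.788645·0.847530 = 44.074003
B₀ = V₀ − E₀ = 69.1799 − 44.074003 = 25.105897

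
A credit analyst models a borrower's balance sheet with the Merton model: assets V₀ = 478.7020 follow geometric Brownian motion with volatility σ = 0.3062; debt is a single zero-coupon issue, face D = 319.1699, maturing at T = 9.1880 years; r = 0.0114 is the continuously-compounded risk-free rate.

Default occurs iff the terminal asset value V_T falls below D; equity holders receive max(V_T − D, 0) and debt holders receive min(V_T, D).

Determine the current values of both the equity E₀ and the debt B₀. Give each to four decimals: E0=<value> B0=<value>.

d₁ = [ln(V₀/D) + (r + σ²/2)T] / (σ√T)
   = [ln(478.7020/319.1699) + (0.0114 + 0.5·0.3062²)·9.1880] / (0.3062·√9.1880)
   = [0.405355 + 0.535469] / 0.928145 = 1.013661
d₂ = d₁ − σ√T = 1.013661 − 0.928145 = 0.085516
N(d₁) = 0.844628,  N(d₂) = 0.534075,  e^(−rT) = 0.900556
E₀ = V₀·N(d₁) − D·e^(−rT)·N(d₂)
   = 478.7020·0.844628 − 319.1699·0.900556·0.534075 = 250.815784
B₀ = V₀ − E₀ = 478.7020 − 250.815784 = 227.886216

E0=250.8158 B0=227.8862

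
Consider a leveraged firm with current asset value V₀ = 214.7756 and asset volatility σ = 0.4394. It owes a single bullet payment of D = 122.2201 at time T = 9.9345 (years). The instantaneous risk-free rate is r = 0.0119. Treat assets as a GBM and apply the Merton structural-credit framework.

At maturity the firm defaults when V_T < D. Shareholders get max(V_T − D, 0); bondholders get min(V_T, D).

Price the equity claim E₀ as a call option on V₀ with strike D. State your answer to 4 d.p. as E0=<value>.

d₁ = [ln(V₀/D) + (r + σ²/2)T] / (σ√T)
   = [ln(214.7756/122.2201) + (0.0119 + 0.5·0.4394²)·9.9345] / (0.4394·√9.9345)
   = [0.563770 + 1.077259] / 1.384947 = 1.184904
d₂ = d₁ − σ√T = 1.184904 − 1.384947 = -0.200042
N(d₁) = 0.881972,  N(d₂) = 0.420724,  e^(−rT) = 0.888500
E₀ = V₀·N(d₁) − D·e^(−rT)·N(d₂)
   = 214.7756·0.881972 − 122.2201·0.888500·0.420724 = 143.738674

E0=143.7387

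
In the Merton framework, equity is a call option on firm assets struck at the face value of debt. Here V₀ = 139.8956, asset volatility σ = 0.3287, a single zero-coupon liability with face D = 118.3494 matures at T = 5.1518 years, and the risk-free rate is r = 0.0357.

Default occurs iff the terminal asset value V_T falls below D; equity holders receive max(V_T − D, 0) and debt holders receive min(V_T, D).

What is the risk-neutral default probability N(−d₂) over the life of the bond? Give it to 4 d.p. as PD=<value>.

PD=0.4611

d₁ = [ln(V₀/D) + (r + σ²/2)T] / (σ√T)
   = [ln(139.8956/118.3494) + (0.0357 + 0.5·0.3287²)·5.1518] / (0.3287·√5.1518)
   = [0.167255 + 0.462229] / 0.746069 = 0.843734
d₂ = d₁ − σ√T = 0.843734 − 0.746069 = 0.097665
risk-neutral PD = N(−d₂) = N(-0.097665) = 0.461099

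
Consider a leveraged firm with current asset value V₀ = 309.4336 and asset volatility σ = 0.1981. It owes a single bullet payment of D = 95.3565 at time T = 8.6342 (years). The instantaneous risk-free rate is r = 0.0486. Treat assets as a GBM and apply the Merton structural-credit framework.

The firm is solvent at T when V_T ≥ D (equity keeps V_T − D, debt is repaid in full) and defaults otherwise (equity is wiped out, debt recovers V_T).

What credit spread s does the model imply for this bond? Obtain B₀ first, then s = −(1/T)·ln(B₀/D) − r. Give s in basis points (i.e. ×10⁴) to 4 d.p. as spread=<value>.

spread=1.3302

d₁ = [ln(V₀/D) + (r + σ²/2)T] / (σ√T)
   = [ln(309.4336/95.3565) + (0.0486 + 0.5·0.1981²)·8.6342] / (0.1981·√8.6342)
   = [1.177121 + 0.589041] / 0.582097 = 3.034135
d₂ = d₁ − σ√T = 3.034135 − 0.582097 = 2.452038
N(d₁) = 0.998794,  N(d₂) = 0.992898,  e^(−rT) = 0.657295
E₀ = V₀·N(d₁) − D·e^(−rT)·N(d₂)
   = 309.4336·0.998794 − 95.3565·0.657295·0.992898 = 246.828182
B₀ = V₀ − E₀ = 309.4336 − 246.828182 = 62.605418
spread = −(1/T)·ln(B₀/D) − r = −(1/8.6342)·ln(62.605418/95.3565) − 0.0486 = 0.00013302
in basis points: 0.00013302 × 10⁴ = 1.3302 bp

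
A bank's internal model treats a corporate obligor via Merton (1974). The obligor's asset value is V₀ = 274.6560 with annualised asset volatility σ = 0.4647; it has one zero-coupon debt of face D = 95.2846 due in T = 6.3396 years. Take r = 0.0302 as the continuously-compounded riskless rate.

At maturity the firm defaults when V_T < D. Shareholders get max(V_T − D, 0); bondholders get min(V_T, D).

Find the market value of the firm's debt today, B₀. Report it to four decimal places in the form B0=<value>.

d₁ = [ln(V₀/D) + (r + σ²/2)T] / (σ√T)
   = [ln(274.6560/95.2846) + (0.0302 + 0.5·0.4647²)·6.3396] / (0.4647·√6.3396)
   = [1.058651 + 0.875962] / 1.170048 = 1.653448
d₂ = d₁ − σ√T = 1.653448 − 1.170048 = 0.483400
N(d₁) = 0.950880,  N(d₂) = 0.685594,  e^(−rT) = 0.825756
E₀ = V₀·N(d₁) − D·e^(−rT)·N(d₂)
   = 274.6560·0.950880 − 95.2846·0.825756·0.685594 = 207.221128
B₀ = V₀ − E₀ = 274.6560 − 207.221128 = 67.434872

B0=67.4349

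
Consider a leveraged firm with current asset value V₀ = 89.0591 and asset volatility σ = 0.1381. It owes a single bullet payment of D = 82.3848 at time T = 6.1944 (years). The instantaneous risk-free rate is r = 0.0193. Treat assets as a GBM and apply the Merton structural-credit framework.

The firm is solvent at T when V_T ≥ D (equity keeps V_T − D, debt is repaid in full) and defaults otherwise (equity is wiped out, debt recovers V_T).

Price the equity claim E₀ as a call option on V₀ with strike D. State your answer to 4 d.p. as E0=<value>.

d₁ = [ln(V₀/D) + (r + σ²/2)T] / (σ√T)
   = [ln(89.0591/82.3848) + (0.0193 + 0.5·0.1381²)·6.1944] / (0.1381·√6.1944)
   = [0.077899 + 0.178621] / 0.343711 = 0.746324
d₂ = d₁ − σ√T = 0.746324 − 0.343711 = 0.402613
N(d₁) = 0.772264,  N(d₂) = 0.656384,  e^(−rT) = 0.887318
E₀ = V₀·N(d₁) − D·e^(−rT)·N(d₂)
   = 89.0591·0.772264 − 82.3848·0.887318·0.656384 = 20.794519

E0=20.7945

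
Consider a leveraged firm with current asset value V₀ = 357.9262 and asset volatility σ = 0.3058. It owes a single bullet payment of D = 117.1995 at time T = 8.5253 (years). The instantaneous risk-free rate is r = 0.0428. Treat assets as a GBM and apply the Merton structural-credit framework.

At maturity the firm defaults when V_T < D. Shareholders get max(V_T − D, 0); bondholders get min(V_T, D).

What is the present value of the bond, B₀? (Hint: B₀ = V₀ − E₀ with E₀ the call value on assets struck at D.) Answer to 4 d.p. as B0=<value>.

d₁ = [ln(V₀/D) + (r + σ²/2)T] / (σ√T)
   = [ln(357.9262/117.1995) + (0.0428 + 0.5·0.3058²)·8.5253] / (0.3058·√8.5253)
   = [1.116449 + 0.763499] / 0.892878 = 2.105492
d₂ = d₁ − σ√T = 2.105492 − 0.892878 = 1.212613
N(d₁) = 0.982376,  N(d₂) = 0.887361,  e^(−rT) = 0.694278
E₀ = V₀·N(d₁) − D·e^(−rT)·N(d₂)
   = 357.9262·0.982376 − 117.1995·0.694278·0.887361 = 279.414295
B₀ = V₀ − E₀ = 357.9262 − 279.414295 = 78.511905

B0=78.5119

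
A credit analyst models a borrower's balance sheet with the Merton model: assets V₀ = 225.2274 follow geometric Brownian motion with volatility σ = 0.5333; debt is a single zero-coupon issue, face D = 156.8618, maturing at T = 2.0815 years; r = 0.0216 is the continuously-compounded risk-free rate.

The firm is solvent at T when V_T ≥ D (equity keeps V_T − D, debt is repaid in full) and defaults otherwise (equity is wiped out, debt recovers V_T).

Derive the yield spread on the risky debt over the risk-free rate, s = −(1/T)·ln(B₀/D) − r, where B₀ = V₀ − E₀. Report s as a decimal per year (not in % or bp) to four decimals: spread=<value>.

spread=0.0905

d₁ = [ln(V₀/D) + (r + σ²/2)T] / (σ√T)
   = [ln(225.2274/156.8618) + (0.0216 + 0.5·0.5333²)·2.0815] / (0.5333·√2.0815)
   = [0.361745 + 0.340959] / 0.769413 = 0.913299
d₂ = d₁ − σ√T = 0.913299 − 0.769413 = 0.143885
N(d₁) = 0.819457,  N(d₂) = 0.557204,  e^(−rT) = 0.956035
E₀ = V₀·N(d₁) − D·e^(−rT)·N(d₂)
   = 225.2274·0.819457 − 156.8618·0.956035·0.557204 = 101.002828
B₀ = V₀ − E₀ = 225.2274 − 101.002828 = 124.224572
spread = −(1/T)·ln(B₀/D) − r = −(1/2.0815)·ln(124.224572/156.8618) − 0.0216 = 0.09047023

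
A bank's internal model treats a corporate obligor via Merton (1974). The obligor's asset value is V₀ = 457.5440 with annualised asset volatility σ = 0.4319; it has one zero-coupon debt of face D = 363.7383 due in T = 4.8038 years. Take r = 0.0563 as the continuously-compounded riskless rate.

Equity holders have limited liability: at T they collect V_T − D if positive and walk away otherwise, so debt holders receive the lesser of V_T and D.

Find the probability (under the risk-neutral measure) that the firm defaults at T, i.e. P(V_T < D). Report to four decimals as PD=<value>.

PD=0.4782

d₁ = [ln(V₀/D) + (r + σ²/2)T] / (σ√T)
   = [ln(457.5440/363.7383) + (0.0563 + 0.5·0.4319²)·4.8038] / (0.4319·√4.8038)
   = [0.229438 + 0.718499] / 0.946620 = 1.001391
d₂ = d₁ − σ√T = 1.001391 − 0.946620 = 0.054771
risk-neutral PD = N(−d₂) = N(-0.054771) = 0.478160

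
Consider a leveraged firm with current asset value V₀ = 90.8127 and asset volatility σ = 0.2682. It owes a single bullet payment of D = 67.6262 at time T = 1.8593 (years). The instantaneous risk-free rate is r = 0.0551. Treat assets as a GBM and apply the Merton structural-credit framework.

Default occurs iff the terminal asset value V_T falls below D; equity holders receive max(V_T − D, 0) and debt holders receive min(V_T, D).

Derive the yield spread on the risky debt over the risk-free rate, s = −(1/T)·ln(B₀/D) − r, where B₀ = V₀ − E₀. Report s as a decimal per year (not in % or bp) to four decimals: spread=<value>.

d₁ = [ln(V₀/D) + (r + σ²/2)T] / (σ√T)
   = [ln(90.8127/67.6262) + (0.0551 + 0.5·0.2682²)·1.8593] / (0.2682·√1.8593)
   = [0.294804 + 0.169318] / 0.365707 = 1.269108
d₂ = d₁ − σ√T = 1.269108 − 0.365707 = 0.903401
N(d₁) = 0.897799,  N(d₂) = 0.816843,  e^(−rT) = 0.902626
E₀ = V₀·N(d₁) − D·e^(−rT)·N(d₂)
   = 90.8127·0.897799 − 67.6262·0.902626·0.816843 = 31.670475
B₀ = V₀ − E₀ = 90.8127 − 31.670475 = 59.142225
spread = −(1/T)·ln(B₀/D) − r = −(1/1.8593)·ln(59.142225/67.6262) − 0.0551 = 0.01699721

spread=0.0170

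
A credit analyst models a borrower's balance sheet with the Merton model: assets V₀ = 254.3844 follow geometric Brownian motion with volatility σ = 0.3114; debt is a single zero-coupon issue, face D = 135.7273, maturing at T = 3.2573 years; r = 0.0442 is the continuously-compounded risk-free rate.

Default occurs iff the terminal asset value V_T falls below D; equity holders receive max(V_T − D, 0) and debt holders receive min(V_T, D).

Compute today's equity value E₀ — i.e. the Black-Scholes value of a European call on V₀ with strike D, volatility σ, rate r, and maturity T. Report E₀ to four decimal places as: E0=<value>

d₁ = [ln(V₀/D) + (r + σ²/2)T] / (σ√T)
   = [ln(254.3844/135.7273) + (0.0442 + 0.5·0.3114²)·3.2573] / (0.3114·√3.2573)
   = [0.628199 + 0.301903] / 0.562014 = 1.654942
d₂ = d₁ − σ√T = 1.654942 − 0.562014 = 1.092928
N(d₁) = 0.951032,  N(d₂) = 0.862787,  e^(−rT) = 0.865911
E₀ = V₀·N(d₁) − D·e^(−rT)·N(d₂)
   = 254.3844·0.951032 − 135.7273·0.865911·0.862787 = 140.526174

E0=140.5262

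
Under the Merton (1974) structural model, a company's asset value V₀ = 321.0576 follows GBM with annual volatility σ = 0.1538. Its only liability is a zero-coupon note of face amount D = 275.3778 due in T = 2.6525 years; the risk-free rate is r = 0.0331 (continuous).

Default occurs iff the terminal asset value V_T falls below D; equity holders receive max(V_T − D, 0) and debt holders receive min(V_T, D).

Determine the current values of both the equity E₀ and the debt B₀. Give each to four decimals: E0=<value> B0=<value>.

E0=75.1617 B0=245.8959

d₁ = [ln(V₀/D) + (r + σ²/2)T] / (σ√T)
   = [ln(321.0576/275.3778) + (0.0331 + 0.5·0.1538²)·2.6525] / (0.1538·√2.6525)
   = [0.153477 + 0.119169] / 0.250486 = 1.088467
d₂ = d₁ − σ√T = 1.088467 − 0.250486 = 0.837980
N(d₁) = 0.861805,  N(d₂) = 0.798979,  e^(−rT) = 0.915946
E₀ = V₀·N(d₁) − D·e^(−rT)·N(d₂)
   = 321.0576·0.861805 − 275.3778·0.915946·0.798979 = 75.161699
B₀ = V₀ − E₀ = 321.0576 − 75.161699 = 245.895901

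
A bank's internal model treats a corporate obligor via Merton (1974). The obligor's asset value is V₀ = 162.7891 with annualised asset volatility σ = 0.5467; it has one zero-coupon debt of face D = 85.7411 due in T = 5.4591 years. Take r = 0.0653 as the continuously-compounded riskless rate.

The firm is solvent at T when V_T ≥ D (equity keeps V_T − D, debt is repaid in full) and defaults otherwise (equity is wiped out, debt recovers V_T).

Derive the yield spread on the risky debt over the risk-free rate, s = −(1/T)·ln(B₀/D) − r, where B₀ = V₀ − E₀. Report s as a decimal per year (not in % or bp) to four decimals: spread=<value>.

d₁ = [ln(V₀/D) + (r + σ²/2)T] / (σ√T)
   = [ln(162.7891/85.7411) + (0.0653 + 0.5·0.5467²)·5.4591] / (0.5467·√5.4591)
   = [0.641123 + 1.172290] / 1.277349 = 1.419669
d₂ = d₁ − σ√T = 1.419669 − 1.277349 = 0.142320
N(d₁) = 0.922148,  N(d₂) = 0.556586,  e^(−rT) = 0.700137
E₀ = V₀·N(d₁) − D·e^(−rT)·N(d₂)
   = 162.7891·0.922148 − 85.7411·0.700137·0.556586 = 116.703471
B₀ = V₀ − E₀ = 162.7891 − 116.703471 = 46.085629
spread = −(1/T)·ln(B₀/D) − r = −(1/5.4591)·ln(46.085629/85.7411) − 0.0653 = 0.04842408

spread=0.0484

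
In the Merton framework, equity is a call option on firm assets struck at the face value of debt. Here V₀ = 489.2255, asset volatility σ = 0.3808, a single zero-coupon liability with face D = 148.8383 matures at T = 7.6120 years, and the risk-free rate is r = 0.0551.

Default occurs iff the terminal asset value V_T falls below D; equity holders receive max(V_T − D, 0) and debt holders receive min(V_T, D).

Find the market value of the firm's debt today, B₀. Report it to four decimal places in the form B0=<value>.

d₁ = [ln(V₀/D) + (r + σ²/2)T] / (σ√T)
   = [ln(489.2255/148.8383) + (0.0551 + 0.5·0.3808²)·7.6120] / (0.3808·√7.6120)
   = [1.189963 + 0.971324] / 1.050622 = 2.057151
d₂ = d₁ − σ√T = 2.057151 − 1.050622 = 1.006529
N(d₁) = 0.980164,  N(d₂) = 0.842919,  e^(−rT) = 0.657427
E₀ = V₀·N(d₁) − D·e^(−rT)·N(d₂)
   = 489.2255·0.980164 − 148.8383·0.657427·0.842919 = 397.041326
B₀ = V₀ − E₀ = 489.2255 − 397.041326 = 92.184174

B0=92.1842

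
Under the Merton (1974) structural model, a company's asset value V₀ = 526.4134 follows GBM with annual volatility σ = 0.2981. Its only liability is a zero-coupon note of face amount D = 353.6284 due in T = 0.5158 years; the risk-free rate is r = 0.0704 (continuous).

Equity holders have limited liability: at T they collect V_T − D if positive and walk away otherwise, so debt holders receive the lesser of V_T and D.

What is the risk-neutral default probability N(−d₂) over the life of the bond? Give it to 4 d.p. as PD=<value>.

PD=0.0274

d₁ = [ln(V₀/D) + (r + σ²/2)T] / (σ√T)
   = [ln(526.4134/353.6284) + (0.0704 + 0.5·0.2981²)·0.5158] / (0.2981·√0.5158)
   = [0.397840 + 0.059230] / 0.214093 = 2.134914
d₂ = d₁ − σ√T = 2.134914 − 0.214093 = 1.920821
risk-neutral PD = N(−d₂) = N(-1.920821) = 0.027377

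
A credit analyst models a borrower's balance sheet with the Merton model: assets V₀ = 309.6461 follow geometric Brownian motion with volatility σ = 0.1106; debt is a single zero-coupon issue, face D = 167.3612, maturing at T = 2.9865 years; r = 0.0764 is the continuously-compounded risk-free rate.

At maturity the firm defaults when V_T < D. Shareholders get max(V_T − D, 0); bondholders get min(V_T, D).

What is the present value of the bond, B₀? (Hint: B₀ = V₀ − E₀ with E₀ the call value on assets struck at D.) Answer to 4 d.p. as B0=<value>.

B0=133.2178

d₁ = [ln(V₀/D) + (r + σ²/2)T] / (σ√T)
   = [ln(309.6461/167.3612) + (0.0764 + 0.5·0.1106²)·2.9865] / (0.1106·√2.9865)
   = [0.615276 + 0.246435] / 0.191133 = 4.508425
d₂ = d₁ − σ√T = 4.508425 − 0.191133 = 4.317292
N(d₁) = 0.999997,  N(d₂) = 0.999992,  e^(−rT) = 0.795990
E₀ = V₀·N(d₁) − D·e^(−rT)·N(d₂)
   = 309.6461·0.999997 − 167.3612·0.795990·0.999992 = 176.428292
B₀ = V₀ − E₀ = 309.6461 − 176.428292 = 133.217808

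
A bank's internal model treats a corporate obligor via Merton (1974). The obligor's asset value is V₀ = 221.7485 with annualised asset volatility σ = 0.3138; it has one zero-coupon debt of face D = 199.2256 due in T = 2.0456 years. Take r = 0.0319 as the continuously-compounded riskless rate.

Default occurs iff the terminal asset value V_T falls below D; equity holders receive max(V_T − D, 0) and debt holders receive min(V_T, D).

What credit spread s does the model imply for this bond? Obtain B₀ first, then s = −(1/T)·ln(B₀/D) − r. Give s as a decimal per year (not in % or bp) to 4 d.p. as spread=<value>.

spread=0.0592

d₁ = [ln(V₀/D) + (r + σ²/2)T] / (σ√T)
   = [ln(221.7485/199.2256) + (0.0319 + 0.5·0.3138²)·2.0456] / (0.3138·√2.0456)
   = [0.107106 + 0.165970] / 0.448811 = 0.608444
d₂ = d₁ − σ√T = 0.608444 − 0.448811 = 0.159633
N(d₁) = 0.728553,  N(d₂) = 0.563415,  e^(−rT) = 0.936829
E₀ = V₀·N(d₁) − D·e^(−rT)·N(d₂)
   = 221.7485·0.728553 − 199.2256·0.936829·0.563415 = 56.399702
B₀ = V₀ − E₀ = 221.7485 − 56.399702 = 165.348798
spread = −(1/T)·ln(B₀/D) − r = −(1/2.0456)·ln(165.348798/199.2256) − 0.0319 = 0.05921296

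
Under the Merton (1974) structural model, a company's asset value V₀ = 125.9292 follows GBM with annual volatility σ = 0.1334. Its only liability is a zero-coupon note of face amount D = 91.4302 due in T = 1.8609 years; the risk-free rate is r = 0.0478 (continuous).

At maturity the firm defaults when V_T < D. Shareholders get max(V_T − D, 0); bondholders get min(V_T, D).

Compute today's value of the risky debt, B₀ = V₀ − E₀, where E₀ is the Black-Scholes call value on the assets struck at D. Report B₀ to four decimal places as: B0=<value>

B0=83.5693

d₁ = [ln(V₀/D) + (r + σ²/2)T] / (σ√T)
   = [ln(125.9292/91.4302) + (0.0478 + 0.5·0.1334²)·1.8609] / (0.1334·√1.8609)
   = [0.320144 + 0.105509] / 0.181977 = 2.339043
d₂ = d₁ − σ√T = 2.339043 − 0.181977 = 2.157066
N(d₁) = 0.990333,  N(d₂) = 0.984500,  e^(−rT) = 0.914890
E₀ = V₀·N(d₁) − D·e^(−rT)·N(d₂)
   = 125.9292·0.990333 − 91.4302·0.914890·0.984500 = 42.359858
B₀ = V₀ − E₀ = 125.9292 − 42.359858 = 83.569342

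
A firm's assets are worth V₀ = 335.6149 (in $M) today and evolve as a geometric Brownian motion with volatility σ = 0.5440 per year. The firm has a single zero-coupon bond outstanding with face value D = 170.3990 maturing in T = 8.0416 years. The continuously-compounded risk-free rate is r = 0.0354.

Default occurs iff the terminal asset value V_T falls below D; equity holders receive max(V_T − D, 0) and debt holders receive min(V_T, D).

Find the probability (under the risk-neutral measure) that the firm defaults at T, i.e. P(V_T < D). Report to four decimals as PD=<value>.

PD=0.5586

d₁ = [ln(V₀/D) + (r + σ²/2)T] / (σ√T)
   = [ln(335.6149/170.3990) + (0.0354 + 0.5·0.5440²)·8.0416] / (0.5440·√8.0416)
   = [0.677822 + 1.474572] / 1.542660 = 1.395249
d₂ = d₁ − σ√T = 1.395249 − 1.542660 = -0.147411
risk-neutral PD = N(−d₂) = N(0.147411) = 0.558596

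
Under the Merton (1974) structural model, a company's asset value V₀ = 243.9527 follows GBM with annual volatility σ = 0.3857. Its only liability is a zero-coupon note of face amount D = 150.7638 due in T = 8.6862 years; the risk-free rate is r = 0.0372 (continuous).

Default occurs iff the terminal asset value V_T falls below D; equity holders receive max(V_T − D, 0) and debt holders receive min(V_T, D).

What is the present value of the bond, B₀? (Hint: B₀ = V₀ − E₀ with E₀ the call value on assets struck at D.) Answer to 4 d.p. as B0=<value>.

B0=85.2447

d₁ = [ln(V₀/D) + (r + σ²/2)T] / (σ√T)
   = [ln(243.9527/150.7638) + (0.0372 + 0.5·0.3857²)·8.6862] / (0.3857·√8.6862)
   = [0.481260 + 0.969226] / 1.136749 = 1.275995
d₂ = d₁ − σ√T = 1.275995 − 1.136749 = 0.139246
N(d₁) = 0.899021,  N(d₂) = 0.555372,  e^(−rT) = 0.723882
E₀ = V₀·N(d₁) − D·e^(−rT)·N(d₂)
   = 243.9527·0.899021 − 150.7638·0.723882·0.555372 = 158.708021
B₀ = V₀ − E₀ = 243.9527 − 158.708021 = 85.244679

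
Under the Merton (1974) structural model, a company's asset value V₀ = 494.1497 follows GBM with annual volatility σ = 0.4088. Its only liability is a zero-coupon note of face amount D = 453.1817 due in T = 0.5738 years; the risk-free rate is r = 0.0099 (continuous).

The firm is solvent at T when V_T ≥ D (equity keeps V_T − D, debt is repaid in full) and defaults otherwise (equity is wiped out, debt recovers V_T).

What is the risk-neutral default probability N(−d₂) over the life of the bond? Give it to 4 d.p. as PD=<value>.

d₁ = [ln(V₀/D) + (r + σ²/2)T] / (σ√T)
   = [ln(494.1497/453.1817) + (0.0099 + 0.5·0.4088²)·0.5738] / (0.4088·√0.5738)
   = [0.086545 + 0.053627] / 0.309664 = 0.452658
d₂ = d₁ − σ√T = 0.452658 − 0.309664 = 0.142994
risk-neutral PD = N(−d₂) = N(-0.142994) = 0.443148

PD=0.4431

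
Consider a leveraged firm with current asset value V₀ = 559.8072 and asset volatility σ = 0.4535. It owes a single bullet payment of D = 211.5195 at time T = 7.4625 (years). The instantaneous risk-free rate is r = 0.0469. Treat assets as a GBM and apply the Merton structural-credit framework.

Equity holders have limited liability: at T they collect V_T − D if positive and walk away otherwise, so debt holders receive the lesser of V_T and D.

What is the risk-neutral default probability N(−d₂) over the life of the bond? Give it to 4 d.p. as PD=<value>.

d₁ = [ln(V₀/D) + (r + σ²/2)T] / (σ√T)
   = [ln(559.8072/211.5195) + (0.0469 + 0.5·0.4535²)·7.4625] / (0.4535·√7.4625)
   = [0.973275 + 1.117369] / 1.238852 = 1.687565
d₂ = d₁ − σ√T = 1.687565 − 1.238852 = 0.448713
risk-neutral PD = N(−d₂) = N(-0.448713) = 0.326819

PD=0.3268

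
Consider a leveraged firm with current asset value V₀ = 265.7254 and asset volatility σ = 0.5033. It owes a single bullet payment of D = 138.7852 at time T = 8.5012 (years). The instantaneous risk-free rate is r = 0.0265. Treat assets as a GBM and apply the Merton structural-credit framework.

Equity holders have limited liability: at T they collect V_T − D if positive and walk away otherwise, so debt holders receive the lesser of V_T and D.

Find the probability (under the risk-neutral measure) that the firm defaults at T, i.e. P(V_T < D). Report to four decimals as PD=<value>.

d₁ = [ln(V₀/D) + (r + σ²/2)T] / (σ√T)
   = [ln(265.7254/138.7852) + (0.0265 + 0.5·0.5033²)·8.5012] / (0.5033·√8.5012)
   = [0.649536 + 1.302005] / 1.467463 = 1.329874
d₂ = d₁ − σ√T = 1.329874 − 1.467463 = -0.137588
risk-neutral PD = N(−d₂) = N(0.137588) = 0.554717

PD=0.5547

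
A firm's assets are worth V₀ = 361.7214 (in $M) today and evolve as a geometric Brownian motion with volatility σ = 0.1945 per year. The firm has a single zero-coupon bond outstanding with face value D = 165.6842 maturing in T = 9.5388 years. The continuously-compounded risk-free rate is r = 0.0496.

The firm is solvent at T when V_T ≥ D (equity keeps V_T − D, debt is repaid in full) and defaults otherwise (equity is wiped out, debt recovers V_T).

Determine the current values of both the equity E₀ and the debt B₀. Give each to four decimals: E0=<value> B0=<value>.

E0=259.2415 B0=102.4799

d₁ = [ln(V₀/D) + (r + σ²/2)T] / (σ√T)
   = [ln(361.7214/165.6842) + (0.0496 + 0.5·0.1945²)·9.5388] / (0.1945·√9.5388)
   = [0.780791 + 0.653552] / 0.600712 = 2.387737
d₂ = d₁ − σ√T = 2.387737 − 0.600712 = 1.787025
N(d₁) = 0.991524,  N(d₂) = 0.963033,  e^(−rT) = 0.623053
E₀ = V₀·N(d₁) − D·e^(−rT)·N(d₂)
   = 361.7214·0.991524 − 165.6842·0.623053·0.963033 = 259.241483
B₀ = V₀ − E₀ = 361.7214 − 259.241483 = 102.479917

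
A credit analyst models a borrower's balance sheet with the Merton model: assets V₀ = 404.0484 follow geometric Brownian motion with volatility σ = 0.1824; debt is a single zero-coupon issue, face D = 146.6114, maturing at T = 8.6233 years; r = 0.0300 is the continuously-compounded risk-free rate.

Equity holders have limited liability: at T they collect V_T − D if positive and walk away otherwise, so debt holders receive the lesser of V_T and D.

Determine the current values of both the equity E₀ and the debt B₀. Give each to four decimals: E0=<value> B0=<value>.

E0=291.1818 B0=112.8666

d₁ = [ln(V₀/D) + (r + σ²/2)T] / (σ√T)
   = [ln(404.0484/146.6114) + (0.0300 + 0.5·0.1824²)·8.6233] / (0.1824·√8.6233)
   = [1.013749 + 0.402147] / 0.535626 = 2.643441
d₂ = d₁ − σ√T = 2.643441 − 0.535626 = 2.107815
N(d₁) = 0.995897,  N(d₂) = 0.982477,  e^(−rT) = 0.772055
E₀ = V₀·N(d₁) − D·e^(−rT)·N(d₂)
   = 404.0484·0.995897 − 146.6114·0.772055·0.982477 = 291.181828
B₀ = V₀ − E₀ = 404.0484 − 291.181828 = 112.866572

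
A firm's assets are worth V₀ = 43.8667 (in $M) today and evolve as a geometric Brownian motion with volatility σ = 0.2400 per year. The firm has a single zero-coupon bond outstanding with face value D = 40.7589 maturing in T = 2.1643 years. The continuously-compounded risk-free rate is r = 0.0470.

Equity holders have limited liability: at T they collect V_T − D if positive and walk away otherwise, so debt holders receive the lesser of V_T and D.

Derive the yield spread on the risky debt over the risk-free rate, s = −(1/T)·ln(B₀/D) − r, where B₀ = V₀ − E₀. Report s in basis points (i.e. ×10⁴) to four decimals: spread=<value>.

d₁ = [ln(V₀/D) + (r + σ²/2)T] / (σ√T)
   = [ln(43.8667/40.7589) + (0.0470 + 0.5·0.2400²)·2.1643] / (0.2400·√2.1643)
   = [0.073481 + 0.164054] / 0.353077 = 0.672757
d₂ = d₁ − σ√T = 0.672757 − 0.353077 = 0.319679
N(d₁) = 0.749449,  N(d₂) = 0.625394,  e^(−rT) = 0.903281
E₀ = V₀·N(d₁) − D·e^(−rT)·N(d₂)
   = 43.8667·0.749449 − 40.7589·0.903281·0.625394 = 9.850887
B₀ = V₀ − E₀ = 43.8667 − 9.850887 = 34.015813
spread = −(1/T)·ln(B₀/D) − r = −(1/2.1643)·ln(34.015813/40.7589) − 0.0470 = 0.03655990
in basis points: 0.03655990 × 10⁴ = 365.5990 bp

spread=365.5990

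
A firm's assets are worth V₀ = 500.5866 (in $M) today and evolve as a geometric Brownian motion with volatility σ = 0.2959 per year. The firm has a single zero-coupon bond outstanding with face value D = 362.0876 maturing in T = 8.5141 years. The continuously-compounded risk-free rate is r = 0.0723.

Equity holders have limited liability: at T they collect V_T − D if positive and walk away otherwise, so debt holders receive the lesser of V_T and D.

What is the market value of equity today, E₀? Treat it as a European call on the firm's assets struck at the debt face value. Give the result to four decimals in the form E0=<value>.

E0=322.8044

d₁ = [ln(V₀/D) + (r + σ²/2)T] / (σ√T)
   = [ln(500.5866/362.0876) + (0.0723 + 0.5·0.2959²)·8.5141] / (0.2959·√8.5141)
   = [0.323894 + 0.988303] / 0.863405 = 1.519795
d₂ = d₁ − σ√T = 1.519795 − 0.863405 = 0.656390
N(d₁) = 0.935719,  N(d₂) = 0.744213,  e^(−rT) = 0.540333
E₀ = V₀·N(d₁) − D·e^(−rT)·N(d₂)
   = 500.5866·0.935719 − 362.0876·0.540333·0.744213 = 322.804433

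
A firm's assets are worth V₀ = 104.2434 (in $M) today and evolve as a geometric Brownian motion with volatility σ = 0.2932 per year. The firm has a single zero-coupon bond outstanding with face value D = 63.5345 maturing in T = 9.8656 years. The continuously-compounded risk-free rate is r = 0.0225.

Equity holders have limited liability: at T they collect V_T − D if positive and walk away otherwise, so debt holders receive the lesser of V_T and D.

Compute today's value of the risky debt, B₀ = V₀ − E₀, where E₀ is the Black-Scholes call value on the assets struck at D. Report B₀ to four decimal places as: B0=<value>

B0=43.0176

d₁ = [ln(V₀/D) + (r + σ²/2)T] / (σ√T)
   = [ln(104.2434/63.5345) + (0.0225 + 0.5·0.2932²)·9.8656] / (0.2932·√9.8656)
   = [0.495145 + 0.646030] / 0.920928 = 1.239158
d₂ = d₁ − σ√T = 1.239158 − 0.920928 = 0.318230
N(d₁) = 0.892357,  N(d₂) = 0.624845,  e^(−rT) = 0.800935
E₀ = V₀·N(d₁) − D·e^(−rT)·N(d₂)
   = 104.2434·0.892357 − 63.5345·0.800935·0.624845 = 61.225816
B₀ = V₀ − E₀ = 104.2434 − 61.225816 = 43.017584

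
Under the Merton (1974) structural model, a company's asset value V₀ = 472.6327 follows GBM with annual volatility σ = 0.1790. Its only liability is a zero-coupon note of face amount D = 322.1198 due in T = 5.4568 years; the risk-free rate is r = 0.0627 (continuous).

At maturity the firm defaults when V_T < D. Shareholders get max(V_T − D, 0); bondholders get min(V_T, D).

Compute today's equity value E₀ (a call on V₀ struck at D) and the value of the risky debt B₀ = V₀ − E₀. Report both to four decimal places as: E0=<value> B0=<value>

d₁ = [ln(V₀/D) + (r + σ²/2)T] / (σ√T)
   = [ln(472.6327/322.1198) + (0.0627 + 0.5·0.1790²)·5.4568] / (0.1790·√5.4568)
   = [0.383395 + 0.429562] / 0.418140 = 1.944221
d₂ = d₁ − σ√T = 1.944221 − 0.418140 = 1.526080
N(d₁) = 0.974066,  N(d₂) = 0.936505,  e^(−rT) = 0.710248
E₀ = V₀·N(d₁) − D·e^(−rT)·N(d₂)
   = 472.6327·0.974066 − 322.1198·0.710248·0.936505 = 246.117045
B₀ = V₀ − E₀ = 472.6327 − 246.117045 = 226.515655

E0=246.1170 B0=226.5157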